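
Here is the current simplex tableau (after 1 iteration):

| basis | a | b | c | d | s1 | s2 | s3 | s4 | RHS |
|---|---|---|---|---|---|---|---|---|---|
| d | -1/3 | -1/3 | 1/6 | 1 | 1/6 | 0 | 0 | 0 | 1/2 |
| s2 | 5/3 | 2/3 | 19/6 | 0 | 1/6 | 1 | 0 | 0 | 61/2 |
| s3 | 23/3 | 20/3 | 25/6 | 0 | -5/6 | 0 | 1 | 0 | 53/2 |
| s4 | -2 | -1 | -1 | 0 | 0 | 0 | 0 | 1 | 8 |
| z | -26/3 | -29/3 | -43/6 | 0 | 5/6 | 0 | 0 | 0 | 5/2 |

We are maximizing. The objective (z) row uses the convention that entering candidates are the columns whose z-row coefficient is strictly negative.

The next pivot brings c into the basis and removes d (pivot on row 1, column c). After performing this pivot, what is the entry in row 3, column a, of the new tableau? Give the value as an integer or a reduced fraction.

16

Pivot element is row 1, column c: 1/6.
Normalize row 1: new (row 1, a) = (-1/3)/(1/6) = -2.
row 3 ← row 3 − (25/6)·(new row 1): 23/3 − (25/6)·(-2) = 16.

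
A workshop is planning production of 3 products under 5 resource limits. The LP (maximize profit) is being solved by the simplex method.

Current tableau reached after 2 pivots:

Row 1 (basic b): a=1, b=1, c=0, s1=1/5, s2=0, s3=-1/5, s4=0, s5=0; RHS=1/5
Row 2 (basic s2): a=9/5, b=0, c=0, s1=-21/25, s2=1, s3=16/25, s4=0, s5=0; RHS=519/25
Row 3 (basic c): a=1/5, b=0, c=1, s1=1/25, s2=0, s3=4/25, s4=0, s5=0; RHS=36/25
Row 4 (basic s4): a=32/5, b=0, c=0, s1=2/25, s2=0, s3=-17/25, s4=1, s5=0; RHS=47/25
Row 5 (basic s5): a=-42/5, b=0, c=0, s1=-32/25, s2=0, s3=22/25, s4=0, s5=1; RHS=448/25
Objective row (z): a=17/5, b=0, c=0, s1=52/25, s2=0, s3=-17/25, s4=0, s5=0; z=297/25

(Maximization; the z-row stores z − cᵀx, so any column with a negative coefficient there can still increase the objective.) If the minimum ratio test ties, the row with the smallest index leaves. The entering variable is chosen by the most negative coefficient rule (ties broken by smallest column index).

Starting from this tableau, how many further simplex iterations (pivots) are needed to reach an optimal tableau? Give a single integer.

1

pivot: s3 in, c out → z = 18
No improving column remains; optimal.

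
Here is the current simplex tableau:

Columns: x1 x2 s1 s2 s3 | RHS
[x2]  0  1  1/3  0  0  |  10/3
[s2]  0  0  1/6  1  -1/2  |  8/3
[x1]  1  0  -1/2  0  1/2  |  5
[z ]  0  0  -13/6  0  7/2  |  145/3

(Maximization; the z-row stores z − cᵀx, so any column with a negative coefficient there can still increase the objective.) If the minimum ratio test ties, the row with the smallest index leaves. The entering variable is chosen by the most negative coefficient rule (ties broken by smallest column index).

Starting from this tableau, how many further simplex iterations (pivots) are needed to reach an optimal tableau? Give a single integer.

pivot: s1 in, x2 out → z = 70
No improving column remains; optimal.

1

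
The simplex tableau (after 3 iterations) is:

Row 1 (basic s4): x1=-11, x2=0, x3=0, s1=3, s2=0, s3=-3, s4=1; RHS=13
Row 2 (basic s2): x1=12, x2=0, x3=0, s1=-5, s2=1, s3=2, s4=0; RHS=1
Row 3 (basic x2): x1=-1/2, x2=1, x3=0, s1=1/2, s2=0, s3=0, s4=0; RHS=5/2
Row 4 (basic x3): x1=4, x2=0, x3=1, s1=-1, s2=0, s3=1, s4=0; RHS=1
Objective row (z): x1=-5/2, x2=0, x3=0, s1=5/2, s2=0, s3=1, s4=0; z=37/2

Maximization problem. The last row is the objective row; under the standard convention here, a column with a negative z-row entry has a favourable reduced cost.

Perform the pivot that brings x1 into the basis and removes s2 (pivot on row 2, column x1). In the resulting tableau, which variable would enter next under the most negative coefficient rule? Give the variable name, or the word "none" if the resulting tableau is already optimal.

Pivot element 12. New z-row = old z-row − (-5/2)·(row 2/12).
Updated z-row coefficients: x1: 0, x2: 0, x3: 0, s1: 35/24, s2: 5/24, s3: 17/12, s4: 0.
No coefficient is strictly negative; the tableau after this pivot is optimal.

none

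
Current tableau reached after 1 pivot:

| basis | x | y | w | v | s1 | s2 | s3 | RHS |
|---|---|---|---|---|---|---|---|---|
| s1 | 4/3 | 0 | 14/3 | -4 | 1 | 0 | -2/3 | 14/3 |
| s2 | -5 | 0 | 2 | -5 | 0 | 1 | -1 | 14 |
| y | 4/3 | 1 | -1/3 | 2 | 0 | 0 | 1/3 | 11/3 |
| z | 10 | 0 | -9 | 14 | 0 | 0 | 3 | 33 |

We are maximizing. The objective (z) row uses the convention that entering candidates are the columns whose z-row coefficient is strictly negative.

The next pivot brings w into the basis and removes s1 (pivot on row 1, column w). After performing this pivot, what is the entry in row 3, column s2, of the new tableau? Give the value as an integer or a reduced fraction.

Pivot element is row 1, column w: 14/3.
Normalize row 1: new (row 1, s2) = 0/(14/3) = 0.
row 3 ← row 3 − (-1/3)·(new row 1): 0 − (-1/3)·0 = 0.

0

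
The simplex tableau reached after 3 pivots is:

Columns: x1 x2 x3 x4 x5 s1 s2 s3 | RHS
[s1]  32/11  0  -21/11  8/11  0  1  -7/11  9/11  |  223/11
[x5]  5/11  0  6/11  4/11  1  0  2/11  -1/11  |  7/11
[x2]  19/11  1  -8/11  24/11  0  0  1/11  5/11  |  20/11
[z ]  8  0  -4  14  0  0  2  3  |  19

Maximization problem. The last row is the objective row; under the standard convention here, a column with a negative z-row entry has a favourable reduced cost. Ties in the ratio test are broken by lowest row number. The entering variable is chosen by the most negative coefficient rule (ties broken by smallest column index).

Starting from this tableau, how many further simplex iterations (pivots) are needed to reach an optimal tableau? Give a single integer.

pivot: x3 in, x5 out → z = 71/3
No improving column remains; optimal.

1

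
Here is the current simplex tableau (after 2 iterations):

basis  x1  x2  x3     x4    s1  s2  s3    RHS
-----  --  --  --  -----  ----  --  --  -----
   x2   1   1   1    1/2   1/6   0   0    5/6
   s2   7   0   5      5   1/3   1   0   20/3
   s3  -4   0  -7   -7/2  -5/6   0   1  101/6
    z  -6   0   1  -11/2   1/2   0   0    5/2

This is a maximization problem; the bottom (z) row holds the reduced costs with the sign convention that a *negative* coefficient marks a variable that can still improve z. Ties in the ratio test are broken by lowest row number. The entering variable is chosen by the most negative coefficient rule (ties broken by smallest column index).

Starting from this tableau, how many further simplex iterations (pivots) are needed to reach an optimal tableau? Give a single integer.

3

pivot: x1 in, x2 out → z = 15/2
pivot: x4 in, s2 out → z = 80/9
pivot: x2 in, x1 out → z = 59/6
No improving column remains; optimal.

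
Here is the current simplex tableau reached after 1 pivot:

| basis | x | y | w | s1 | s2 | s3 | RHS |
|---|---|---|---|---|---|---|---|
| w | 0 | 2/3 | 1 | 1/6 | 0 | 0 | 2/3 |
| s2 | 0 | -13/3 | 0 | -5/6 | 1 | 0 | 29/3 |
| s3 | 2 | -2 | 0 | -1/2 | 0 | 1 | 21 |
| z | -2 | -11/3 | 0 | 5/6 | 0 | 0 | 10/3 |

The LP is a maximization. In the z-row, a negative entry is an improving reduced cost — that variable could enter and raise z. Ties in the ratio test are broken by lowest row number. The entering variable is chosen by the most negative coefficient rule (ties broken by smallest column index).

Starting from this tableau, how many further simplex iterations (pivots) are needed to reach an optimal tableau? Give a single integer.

2

pivot: y in, w out → z = 7
pivot: x in, s3 out → z = 30
No improving column remains; optimal.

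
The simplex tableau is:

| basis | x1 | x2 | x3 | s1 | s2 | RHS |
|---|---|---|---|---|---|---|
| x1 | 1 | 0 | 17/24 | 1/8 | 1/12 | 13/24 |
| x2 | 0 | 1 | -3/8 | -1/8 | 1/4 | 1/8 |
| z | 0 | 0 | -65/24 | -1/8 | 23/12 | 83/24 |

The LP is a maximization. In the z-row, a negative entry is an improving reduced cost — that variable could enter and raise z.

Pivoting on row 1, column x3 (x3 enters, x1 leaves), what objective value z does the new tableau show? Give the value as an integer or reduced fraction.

94/17

Minimum ratio for x3: (13/24)/(17/24) = 13/17.
z changes by −(z-row coeff of x3)·ratio = −(-65/24)·(13/17) = 845/408.
New z = 83/24 + (845/408) = 94/17.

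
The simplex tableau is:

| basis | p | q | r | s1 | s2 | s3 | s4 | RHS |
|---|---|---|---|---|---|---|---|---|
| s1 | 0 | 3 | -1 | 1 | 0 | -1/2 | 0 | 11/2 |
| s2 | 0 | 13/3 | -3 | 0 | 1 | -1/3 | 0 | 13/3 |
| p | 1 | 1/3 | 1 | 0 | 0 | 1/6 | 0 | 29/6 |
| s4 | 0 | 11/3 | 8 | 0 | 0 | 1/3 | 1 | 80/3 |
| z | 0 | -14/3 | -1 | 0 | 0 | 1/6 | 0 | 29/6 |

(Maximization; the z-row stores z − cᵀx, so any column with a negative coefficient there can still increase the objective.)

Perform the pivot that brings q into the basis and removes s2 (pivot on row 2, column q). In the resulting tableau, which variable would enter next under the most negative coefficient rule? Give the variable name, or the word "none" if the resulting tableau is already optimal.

r

Pivot element 13/3. New z-row = old z-row − (-14/3)·(row 2/(13/3)).
Updated z-row coefficients: p: 0, q: 0, r: -55/13, s1: 0, s2: 14/13, s3: -5/26, s4: 0.
The most negative is -55/13 in column r, so r would enter next.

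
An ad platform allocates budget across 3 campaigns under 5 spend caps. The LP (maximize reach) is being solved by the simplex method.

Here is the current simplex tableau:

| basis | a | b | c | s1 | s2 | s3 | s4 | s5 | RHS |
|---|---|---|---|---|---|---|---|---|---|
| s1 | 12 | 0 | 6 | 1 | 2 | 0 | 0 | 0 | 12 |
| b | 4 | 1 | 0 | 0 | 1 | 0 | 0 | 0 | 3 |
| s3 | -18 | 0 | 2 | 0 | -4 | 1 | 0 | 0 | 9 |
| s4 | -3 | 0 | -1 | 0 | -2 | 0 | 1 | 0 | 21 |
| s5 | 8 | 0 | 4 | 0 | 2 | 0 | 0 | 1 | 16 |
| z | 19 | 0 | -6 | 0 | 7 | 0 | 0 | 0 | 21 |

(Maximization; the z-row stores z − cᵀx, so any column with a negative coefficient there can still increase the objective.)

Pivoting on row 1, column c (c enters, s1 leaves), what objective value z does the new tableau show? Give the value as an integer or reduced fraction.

33

Minimum ratio for c: 12/6 = 2.
z changes by −(z-row coeff of c)·ratio = −(-6)·2 = 12.
New z = 21 + 12 = 33.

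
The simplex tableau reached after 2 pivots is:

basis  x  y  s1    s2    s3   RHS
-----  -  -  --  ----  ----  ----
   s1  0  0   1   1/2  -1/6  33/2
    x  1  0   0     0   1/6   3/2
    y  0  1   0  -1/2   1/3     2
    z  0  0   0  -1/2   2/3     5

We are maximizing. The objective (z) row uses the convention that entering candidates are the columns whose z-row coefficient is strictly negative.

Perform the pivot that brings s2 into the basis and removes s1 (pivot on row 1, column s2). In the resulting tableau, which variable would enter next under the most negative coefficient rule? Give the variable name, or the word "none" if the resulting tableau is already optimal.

Pivot element 1/2. New z-row = old z-row − (-1/2)·(row 1/(1/2)).
Updated z-row coefficients: x: 0, y: 0, s1: 1, s2: 0, s3: 1/2.
No coefficient is strictly negative; the tableau after this pivot is optimal.

none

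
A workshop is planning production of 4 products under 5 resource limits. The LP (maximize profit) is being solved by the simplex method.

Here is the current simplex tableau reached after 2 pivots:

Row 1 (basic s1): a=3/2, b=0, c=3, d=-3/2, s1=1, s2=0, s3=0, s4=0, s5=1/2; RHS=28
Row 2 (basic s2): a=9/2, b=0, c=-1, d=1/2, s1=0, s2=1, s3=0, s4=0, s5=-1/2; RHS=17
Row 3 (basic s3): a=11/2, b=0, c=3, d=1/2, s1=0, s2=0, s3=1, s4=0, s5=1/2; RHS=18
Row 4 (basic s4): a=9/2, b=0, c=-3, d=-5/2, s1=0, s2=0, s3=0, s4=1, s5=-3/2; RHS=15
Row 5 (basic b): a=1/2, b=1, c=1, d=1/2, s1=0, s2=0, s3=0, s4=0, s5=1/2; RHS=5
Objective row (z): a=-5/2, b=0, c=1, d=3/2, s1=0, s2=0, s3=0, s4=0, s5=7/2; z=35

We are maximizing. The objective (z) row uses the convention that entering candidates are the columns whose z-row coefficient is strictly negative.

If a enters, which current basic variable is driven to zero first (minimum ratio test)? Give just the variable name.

s3

Ratios: row 1 (s1): 28/(3/2) = 56/3; row 2 (s2): 17/(9/2) = 34/9; row 3 (s3): 18/(11/2) = 36/11; row 4 (s4): 15/(9/2) = 10/3; row 5 (b): 5/(1/2) = 10.
Minimum ratio 36/11 is in the s3 row, so s3 leaves.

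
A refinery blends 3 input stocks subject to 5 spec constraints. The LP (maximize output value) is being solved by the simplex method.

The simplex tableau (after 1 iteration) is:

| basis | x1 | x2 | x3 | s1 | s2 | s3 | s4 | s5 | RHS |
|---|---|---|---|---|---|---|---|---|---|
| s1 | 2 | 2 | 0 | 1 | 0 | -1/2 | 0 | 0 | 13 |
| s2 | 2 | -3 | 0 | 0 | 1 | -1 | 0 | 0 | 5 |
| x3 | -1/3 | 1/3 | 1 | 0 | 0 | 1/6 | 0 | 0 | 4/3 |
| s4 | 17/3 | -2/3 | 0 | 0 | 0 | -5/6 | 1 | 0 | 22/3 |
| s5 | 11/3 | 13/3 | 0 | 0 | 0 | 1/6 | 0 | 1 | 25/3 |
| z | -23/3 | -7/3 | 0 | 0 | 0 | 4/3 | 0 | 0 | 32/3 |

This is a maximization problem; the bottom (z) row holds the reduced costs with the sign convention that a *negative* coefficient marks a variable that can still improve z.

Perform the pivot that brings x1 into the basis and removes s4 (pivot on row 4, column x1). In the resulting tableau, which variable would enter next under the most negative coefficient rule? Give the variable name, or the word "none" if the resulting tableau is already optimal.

x2

Pivot element 17/3. New z-row = old z-row − (-23/3)·(row 4/(17/3)).
Updated z-row coefficients: x1: 0, x2: -55/17, x3: 0, s1: 0, s2: 0, s3: 7/34, s4: 23/17, s5: 0.
The most negative is -55/17 in column x2, so x2 would enter next.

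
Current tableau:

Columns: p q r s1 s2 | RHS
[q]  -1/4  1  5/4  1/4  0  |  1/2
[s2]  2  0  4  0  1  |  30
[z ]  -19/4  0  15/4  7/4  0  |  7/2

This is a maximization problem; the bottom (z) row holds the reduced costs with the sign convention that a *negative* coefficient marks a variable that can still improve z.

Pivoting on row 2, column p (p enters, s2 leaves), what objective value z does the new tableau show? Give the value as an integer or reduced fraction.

Minimum ratio for p: 30/2 = 15.
z changes by −(z-row coeff of p)·ratio = −(-19/4)·15 = 285/4.
New z = 7/2 + (285/4) = 299/4.

299/4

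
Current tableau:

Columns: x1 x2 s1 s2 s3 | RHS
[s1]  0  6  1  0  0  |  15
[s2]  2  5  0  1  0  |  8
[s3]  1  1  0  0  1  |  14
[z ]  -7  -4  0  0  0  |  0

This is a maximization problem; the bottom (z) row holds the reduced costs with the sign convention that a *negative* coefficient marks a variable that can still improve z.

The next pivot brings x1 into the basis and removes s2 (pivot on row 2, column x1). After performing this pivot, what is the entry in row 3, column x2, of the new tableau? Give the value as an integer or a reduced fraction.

-3/2

Pivot element is row 2, column x1: 2.
Normalize row 2: new (row 2, x2) = 5/2 = 5/2.
row 3 ← row 3 − 1·(new row 2): 1 − 1·(5/2) = -3/2.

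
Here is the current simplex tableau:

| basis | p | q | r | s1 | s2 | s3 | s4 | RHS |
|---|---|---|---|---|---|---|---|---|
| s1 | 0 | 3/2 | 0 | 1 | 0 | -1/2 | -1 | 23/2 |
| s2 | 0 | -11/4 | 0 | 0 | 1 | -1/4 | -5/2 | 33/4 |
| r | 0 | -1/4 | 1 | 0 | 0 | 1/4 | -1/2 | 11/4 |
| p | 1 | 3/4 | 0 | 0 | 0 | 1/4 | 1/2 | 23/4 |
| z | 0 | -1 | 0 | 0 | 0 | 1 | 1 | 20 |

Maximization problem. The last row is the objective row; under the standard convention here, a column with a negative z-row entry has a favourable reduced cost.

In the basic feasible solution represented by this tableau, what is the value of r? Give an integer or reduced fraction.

r is basic (row 3); its value is the RHS of that row: 11/4.

11/4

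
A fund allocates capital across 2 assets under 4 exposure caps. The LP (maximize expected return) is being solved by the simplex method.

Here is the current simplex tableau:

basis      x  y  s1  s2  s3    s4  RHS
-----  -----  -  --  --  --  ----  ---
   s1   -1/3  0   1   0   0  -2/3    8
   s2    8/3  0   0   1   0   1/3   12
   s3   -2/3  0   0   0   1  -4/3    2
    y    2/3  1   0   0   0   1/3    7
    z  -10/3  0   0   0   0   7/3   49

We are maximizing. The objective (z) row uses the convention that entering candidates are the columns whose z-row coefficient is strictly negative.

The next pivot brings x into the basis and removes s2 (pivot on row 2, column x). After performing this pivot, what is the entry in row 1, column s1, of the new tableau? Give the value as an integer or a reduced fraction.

1

Pivot element is row 2, column x: 8/3.
Normalize row 2: new (row 2, s1) = 0/(8/3) = 0.
row 1 ← row 1 − (-1/3)·(new row 2): 1 − (-1/3)·0 = 1.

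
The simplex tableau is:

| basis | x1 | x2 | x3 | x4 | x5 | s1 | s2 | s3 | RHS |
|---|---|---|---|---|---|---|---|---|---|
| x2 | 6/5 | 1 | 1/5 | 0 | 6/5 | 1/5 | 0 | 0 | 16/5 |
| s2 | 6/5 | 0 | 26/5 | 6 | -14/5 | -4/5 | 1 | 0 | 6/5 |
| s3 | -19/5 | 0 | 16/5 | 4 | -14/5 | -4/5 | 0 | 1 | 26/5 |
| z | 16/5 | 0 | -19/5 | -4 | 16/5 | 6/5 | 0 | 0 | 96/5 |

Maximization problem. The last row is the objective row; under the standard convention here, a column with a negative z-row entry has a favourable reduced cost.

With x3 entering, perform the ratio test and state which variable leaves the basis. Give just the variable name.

s2

Ratios: row 1 (x2): (16/5)/(1/5) = 16; row 2 (s2): (6/5)/(26/5) = 3/13; row 3 (s3): (26/5)/(16/5) = 13/8.
Minimum ratio 3/13 is in the s2 row, so s2 leaves.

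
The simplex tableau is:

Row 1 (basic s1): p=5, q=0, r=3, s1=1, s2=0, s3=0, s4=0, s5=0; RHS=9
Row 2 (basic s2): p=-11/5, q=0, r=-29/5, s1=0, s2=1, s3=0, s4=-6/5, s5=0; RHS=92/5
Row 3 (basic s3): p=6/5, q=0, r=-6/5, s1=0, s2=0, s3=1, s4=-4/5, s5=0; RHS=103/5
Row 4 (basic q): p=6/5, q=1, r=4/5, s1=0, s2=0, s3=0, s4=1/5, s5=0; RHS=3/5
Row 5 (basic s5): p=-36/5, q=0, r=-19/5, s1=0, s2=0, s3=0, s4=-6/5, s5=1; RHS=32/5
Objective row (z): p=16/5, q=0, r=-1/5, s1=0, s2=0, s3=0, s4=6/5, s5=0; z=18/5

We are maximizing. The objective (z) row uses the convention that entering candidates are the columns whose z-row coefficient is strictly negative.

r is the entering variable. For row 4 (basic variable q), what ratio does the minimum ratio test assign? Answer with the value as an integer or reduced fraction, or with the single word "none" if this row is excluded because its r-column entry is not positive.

3/4

Ratio = RHS / (r entry) = (3/5) / (4/5) = 3/4.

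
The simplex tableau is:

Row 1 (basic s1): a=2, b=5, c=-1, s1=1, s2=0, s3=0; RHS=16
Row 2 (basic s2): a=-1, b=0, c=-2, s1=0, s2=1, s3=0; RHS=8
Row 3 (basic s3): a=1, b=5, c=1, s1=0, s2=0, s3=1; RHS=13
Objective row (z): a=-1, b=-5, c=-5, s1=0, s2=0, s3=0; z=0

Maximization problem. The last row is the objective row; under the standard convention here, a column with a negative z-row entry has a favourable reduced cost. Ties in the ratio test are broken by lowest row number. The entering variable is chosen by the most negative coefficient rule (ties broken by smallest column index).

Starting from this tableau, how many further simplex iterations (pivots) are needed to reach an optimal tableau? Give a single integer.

pivot: b in, s3 out → z = 13
pivot: c in, b out → z = 65
No improving column remains; optimal.

2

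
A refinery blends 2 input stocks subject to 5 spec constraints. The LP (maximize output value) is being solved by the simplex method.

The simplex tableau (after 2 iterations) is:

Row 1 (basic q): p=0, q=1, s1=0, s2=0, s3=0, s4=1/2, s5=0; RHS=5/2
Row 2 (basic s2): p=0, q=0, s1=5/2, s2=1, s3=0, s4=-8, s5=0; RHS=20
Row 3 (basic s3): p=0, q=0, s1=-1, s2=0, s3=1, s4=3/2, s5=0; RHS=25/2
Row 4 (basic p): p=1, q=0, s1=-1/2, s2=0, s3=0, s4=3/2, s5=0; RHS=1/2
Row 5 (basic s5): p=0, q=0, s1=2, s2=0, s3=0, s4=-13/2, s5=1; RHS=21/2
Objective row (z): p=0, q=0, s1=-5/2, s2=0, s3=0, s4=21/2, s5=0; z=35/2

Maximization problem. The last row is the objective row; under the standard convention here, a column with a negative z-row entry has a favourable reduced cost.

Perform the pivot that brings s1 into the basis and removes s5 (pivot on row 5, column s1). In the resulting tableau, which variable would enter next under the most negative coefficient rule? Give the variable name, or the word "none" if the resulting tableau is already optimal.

Pivot element 2. New z-row = old z-row − (-5/2)·(row 5/2).
Updated z-row coefficients: p: 0, q: 0, s1: 0, s2: 0, s3: 0, s4: 19/8, s5: 5/4.
No coefficient is strictly negative; the tableau after this pivot is optimal.

none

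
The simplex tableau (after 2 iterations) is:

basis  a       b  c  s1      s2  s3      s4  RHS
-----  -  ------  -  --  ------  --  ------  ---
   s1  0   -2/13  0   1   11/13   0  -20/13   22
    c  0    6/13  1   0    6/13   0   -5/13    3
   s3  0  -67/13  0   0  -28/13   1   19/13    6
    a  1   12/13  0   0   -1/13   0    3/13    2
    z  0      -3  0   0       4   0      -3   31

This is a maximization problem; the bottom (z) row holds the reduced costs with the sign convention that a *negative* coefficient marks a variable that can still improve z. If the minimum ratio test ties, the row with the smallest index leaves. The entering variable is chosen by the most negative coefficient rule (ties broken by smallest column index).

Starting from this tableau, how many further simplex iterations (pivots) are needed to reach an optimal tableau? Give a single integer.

2

pivot: b in, a out → z = 75/2
pivot: s4 in, s3 out → z = 567/11
No improving column remains; optimal.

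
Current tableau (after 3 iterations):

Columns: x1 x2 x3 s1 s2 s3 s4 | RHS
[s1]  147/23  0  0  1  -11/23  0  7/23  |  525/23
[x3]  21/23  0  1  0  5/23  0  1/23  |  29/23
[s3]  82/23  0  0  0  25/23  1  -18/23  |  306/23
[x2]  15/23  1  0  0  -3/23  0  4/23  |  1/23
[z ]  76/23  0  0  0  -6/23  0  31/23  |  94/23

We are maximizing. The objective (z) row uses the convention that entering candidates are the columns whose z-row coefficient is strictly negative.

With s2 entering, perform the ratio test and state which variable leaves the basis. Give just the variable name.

x3

Ratios: row 1 (s1): entry -11/23 ≤ 0, skip; row 2 (x3): (29/23)/(5/23) = 29/5; row 3 (s3): (306/23)/(25/23) = 306/25; row 4 (x2): entry -3/23 ≤ 0, skip.
Minimum ratio 29/5 is in the x3 row, so x3 leaves.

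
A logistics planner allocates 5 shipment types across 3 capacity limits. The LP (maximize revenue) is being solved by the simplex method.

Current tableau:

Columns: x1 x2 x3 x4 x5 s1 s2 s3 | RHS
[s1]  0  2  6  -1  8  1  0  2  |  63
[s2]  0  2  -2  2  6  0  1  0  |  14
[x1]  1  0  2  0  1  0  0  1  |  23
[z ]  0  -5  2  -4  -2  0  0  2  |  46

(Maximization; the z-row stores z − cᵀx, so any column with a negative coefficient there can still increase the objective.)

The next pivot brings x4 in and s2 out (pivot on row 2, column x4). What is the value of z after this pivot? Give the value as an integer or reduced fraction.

Minimum ratio for x4: 14/2 = 7.
z changes by −(z-row coeff of x4)·ratio = −(-4)·7 = 28.
New z = 46 + 28 = 74.

74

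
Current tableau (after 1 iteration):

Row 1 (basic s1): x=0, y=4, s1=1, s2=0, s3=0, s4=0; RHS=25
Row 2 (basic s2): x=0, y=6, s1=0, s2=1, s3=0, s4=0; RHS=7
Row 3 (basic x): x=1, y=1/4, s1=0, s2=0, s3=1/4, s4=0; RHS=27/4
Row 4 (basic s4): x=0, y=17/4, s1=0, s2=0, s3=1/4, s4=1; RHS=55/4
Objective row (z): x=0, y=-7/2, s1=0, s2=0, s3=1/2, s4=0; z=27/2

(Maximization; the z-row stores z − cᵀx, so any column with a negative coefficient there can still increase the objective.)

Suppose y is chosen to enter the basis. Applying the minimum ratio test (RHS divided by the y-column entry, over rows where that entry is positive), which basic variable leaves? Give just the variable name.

Ratios: row 1 (s1): 25/4 = 25/4; row 2 (s2): 7/6 = 7/6; row 3 (x): (27/4)/(1/4) = 27; row 4 (s4): (55/4)/(17/4) = 55/17.
Minimum ratio 7/6 is in the s2 row, so s2 leaves.

s2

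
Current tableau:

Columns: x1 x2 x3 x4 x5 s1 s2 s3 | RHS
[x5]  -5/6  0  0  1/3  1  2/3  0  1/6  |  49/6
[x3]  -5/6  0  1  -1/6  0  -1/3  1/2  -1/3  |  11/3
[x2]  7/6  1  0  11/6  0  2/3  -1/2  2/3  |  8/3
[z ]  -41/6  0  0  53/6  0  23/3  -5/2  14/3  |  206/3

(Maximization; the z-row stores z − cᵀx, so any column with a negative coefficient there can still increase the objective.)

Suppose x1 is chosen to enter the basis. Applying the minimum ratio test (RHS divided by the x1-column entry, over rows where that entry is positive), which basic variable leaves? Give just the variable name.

x2

Ratios: row 1 (x5): entry -5/6 ≤ 0, skip; row 2 (x3): entry -5/6 ≤ 0, skip; row 3 (x2): (8/3)/(7/6) = 16/7.
Minimum ratio 16/7 is in the x2 row, so x2 leaves.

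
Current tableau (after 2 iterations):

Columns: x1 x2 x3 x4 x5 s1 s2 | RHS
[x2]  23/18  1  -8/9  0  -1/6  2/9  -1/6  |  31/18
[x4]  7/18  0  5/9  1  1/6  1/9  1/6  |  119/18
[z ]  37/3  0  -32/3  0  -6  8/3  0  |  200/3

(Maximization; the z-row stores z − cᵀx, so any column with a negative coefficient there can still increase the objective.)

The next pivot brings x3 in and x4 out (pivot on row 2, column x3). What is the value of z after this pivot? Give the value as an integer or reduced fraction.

968/5

Minimum ratio for x3: (119/18)/(5/9) = 119/10.
z changes by −(z-row coeff of x3)·ratio = −(-32/3)·(119/10) = 1904/15.
New z = 200/3 + (1904/15) = 968/5.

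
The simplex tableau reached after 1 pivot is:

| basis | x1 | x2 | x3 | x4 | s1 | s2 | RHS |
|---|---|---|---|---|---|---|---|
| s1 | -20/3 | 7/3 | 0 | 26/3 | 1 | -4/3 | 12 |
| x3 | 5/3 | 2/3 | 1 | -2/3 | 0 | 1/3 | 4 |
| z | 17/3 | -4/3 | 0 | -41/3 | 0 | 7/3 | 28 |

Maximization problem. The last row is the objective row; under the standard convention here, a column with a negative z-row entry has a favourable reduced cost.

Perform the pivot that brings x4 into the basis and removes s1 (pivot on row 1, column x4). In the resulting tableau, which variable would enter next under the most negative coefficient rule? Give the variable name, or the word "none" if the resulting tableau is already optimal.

x1

Pivot element 26/3. New z-row = old z-row − (-41/3)·(row 1/(26/3)).
Updated z-row coefficients: x1: -63/13, x2: 61/26, x3: 0, x4: 0, s1: 41/26, s2: 3/13.
The most negative is -63/13 in column x1, so x1 would enter next.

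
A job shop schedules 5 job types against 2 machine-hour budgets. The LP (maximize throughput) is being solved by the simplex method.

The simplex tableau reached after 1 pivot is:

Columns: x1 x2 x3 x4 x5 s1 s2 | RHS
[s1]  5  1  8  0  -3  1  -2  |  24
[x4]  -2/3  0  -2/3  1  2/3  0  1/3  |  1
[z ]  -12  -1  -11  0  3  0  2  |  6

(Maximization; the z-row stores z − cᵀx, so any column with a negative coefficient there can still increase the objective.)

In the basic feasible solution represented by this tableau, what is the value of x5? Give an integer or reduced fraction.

0

x5 is nonbasic (not in the basis column), so its value in the current BFS is 0.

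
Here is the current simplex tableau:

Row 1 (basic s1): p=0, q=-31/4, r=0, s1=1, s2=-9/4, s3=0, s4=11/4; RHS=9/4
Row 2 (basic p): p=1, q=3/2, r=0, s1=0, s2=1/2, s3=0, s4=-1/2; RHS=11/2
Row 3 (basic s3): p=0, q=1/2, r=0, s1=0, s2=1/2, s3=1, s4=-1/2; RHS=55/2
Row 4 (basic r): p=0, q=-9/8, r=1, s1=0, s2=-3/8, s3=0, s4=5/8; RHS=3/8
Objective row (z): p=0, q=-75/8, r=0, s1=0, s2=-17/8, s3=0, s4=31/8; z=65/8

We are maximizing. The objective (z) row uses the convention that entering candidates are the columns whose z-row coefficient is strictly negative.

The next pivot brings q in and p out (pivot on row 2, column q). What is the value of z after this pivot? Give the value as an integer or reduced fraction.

85/2

Minimum ratio for q: (11/2)/(3/2) = 11/3.
z changes by −(z-row coeff of q)·ratio = −(-75/8)·(11/3) = 275/8.
New z = 65/8 + (275/8) = 85/2.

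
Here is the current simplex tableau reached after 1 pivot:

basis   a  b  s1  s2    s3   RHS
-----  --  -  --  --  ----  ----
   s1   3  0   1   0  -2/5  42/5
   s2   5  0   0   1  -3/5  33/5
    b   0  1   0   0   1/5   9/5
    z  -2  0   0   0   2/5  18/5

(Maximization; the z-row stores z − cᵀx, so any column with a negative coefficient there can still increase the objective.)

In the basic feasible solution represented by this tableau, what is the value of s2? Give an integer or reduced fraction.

33/5

s2 is basic (row 2); its value is the RHS of that row: 33/5.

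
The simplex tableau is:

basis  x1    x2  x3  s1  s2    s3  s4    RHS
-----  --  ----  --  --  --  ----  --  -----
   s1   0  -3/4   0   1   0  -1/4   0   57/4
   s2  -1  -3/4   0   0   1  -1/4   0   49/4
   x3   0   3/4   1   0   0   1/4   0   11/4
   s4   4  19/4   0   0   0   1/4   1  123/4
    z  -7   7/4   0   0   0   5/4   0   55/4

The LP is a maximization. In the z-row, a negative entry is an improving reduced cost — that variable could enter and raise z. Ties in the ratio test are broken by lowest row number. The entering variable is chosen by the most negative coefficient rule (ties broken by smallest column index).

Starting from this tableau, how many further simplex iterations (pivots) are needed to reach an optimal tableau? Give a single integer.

pivot: x1 in, s4 out → z = 1081/16
No improving column remains; optimal.

1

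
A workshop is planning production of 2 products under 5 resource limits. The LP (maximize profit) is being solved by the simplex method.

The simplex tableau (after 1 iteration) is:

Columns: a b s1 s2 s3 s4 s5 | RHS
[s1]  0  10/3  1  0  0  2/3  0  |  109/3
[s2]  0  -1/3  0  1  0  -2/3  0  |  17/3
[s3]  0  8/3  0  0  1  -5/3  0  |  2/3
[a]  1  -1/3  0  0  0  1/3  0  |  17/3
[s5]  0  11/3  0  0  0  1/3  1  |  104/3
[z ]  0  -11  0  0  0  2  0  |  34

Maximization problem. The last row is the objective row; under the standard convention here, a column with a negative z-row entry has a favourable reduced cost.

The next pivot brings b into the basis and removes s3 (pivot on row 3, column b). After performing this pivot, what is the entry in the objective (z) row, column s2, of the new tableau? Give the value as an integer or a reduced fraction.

Pivot element is row 3, column b: 8/3.
Normalize row 3: new (row 3, s2) = 0/(8/3) = 0.
z-row ← z-row − (-11)·(new row 3): 0 − (-11)·0 = 0.

0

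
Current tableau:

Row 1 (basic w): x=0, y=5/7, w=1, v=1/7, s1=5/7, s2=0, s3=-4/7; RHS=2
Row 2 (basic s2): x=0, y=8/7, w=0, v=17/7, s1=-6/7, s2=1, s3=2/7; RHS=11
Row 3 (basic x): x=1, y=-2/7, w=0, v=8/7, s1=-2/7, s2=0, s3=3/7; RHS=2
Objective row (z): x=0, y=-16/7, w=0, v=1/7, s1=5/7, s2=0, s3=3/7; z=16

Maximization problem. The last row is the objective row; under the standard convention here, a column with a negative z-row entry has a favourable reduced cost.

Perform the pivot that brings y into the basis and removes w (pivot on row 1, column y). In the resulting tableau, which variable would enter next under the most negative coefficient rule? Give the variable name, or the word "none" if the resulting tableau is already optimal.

Pivot element 5/7. New z-row = old z-row − (-16/7)·(row 1/(5/7)).
Updated z-row coefficients: x: 0, y: 0, w: 16/5, v: 3/5, s1: 3, s2: 0, s3: -7/5.
The most negative is -7/5 in column s3, so s3 would enter next.

s3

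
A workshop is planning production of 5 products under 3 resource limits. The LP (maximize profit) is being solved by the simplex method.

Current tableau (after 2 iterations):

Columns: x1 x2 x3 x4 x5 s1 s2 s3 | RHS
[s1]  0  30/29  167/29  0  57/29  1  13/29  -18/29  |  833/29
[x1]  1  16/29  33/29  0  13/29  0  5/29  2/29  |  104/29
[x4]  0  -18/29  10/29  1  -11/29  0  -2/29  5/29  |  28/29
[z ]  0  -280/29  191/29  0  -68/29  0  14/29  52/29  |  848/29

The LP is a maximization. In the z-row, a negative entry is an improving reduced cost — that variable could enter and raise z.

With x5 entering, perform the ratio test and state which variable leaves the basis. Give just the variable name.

x1

Ratios: row 1 (s1): (833/29)/(57/29) = 833/57; row 2 (x1): (104/29)/(13/29) = 8; row 3 (x4): entry -11/29 ≤ 0, skip.
Minimum ratio 8 is in the x1 row, so x1 leaves.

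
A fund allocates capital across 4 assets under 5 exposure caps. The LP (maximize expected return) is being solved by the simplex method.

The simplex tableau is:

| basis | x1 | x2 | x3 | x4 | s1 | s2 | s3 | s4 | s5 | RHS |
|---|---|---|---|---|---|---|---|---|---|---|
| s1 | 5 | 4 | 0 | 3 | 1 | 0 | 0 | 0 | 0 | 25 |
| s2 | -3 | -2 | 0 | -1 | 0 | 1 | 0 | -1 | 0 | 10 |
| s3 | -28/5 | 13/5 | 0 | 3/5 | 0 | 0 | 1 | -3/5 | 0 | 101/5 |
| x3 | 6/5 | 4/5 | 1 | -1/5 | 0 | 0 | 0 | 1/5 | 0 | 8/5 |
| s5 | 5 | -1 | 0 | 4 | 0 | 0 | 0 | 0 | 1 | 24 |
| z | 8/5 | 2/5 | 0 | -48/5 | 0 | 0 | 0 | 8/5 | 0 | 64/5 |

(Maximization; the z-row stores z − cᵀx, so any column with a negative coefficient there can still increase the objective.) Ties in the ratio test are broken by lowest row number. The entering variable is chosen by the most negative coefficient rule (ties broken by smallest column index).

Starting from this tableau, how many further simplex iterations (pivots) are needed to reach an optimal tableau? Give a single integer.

2

pivot: x4 in, s5 out → z = 352/5
pivot: x2 in, s1 out → z = 6968/95
No improving column remains; optimal.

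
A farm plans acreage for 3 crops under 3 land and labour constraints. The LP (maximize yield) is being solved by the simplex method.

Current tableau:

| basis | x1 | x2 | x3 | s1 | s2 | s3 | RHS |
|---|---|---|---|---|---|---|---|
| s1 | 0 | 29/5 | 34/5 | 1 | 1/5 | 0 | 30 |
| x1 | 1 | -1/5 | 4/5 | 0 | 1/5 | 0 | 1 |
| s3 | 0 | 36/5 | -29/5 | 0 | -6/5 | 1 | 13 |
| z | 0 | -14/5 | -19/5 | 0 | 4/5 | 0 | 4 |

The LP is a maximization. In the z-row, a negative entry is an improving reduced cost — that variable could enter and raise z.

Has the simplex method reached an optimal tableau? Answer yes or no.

no

Column x2 has objective-row coefficient -14/5, which is negative; an improving pivot exists, so not yet optimal.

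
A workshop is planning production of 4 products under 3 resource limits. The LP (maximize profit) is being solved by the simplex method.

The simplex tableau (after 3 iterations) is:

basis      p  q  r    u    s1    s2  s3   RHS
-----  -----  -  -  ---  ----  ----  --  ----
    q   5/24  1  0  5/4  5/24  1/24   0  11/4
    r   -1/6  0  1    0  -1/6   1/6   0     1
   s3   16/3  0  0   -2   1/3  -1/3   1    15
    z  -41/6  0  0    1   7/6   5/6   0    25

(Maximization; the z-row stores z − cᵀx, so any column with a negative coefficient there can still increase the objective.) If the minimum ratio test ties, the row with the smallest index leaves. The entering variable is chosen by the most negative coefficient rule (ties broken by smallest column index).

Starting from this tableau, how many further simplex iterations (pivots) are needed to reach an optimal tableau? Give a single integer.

pivot: p in, s3 out → z = 1415/32
pivot: u in, q out → z = 795/17
No improving column remains; optimal.

2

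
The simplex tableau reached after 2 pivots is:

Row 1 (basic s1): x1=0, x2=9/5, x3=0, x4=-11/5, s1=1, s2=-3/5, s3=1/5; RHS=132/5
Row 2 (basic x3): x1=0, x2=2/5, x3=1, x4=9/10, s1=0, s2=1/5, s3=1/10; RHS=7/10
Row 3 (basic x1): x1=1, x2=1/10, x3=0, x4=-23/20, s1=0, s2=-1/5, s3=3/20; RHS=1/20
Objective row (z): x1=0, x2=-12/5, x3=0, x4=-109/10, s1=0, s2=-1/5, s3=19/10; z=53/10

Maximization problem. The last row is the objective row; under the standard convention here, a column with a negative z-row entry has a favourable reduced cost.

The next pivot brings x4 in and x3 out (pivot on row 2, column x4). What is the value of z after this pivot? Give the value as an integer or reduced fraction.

Minimum ratio for x4: (7/10)/(9/10) = 7/9.
z changes by −(z-row coeff of x4)·ratio = −(-109/10)·(7/9) = 763/90.
New z = 53/10 + (763/90) = 124/9.

124/9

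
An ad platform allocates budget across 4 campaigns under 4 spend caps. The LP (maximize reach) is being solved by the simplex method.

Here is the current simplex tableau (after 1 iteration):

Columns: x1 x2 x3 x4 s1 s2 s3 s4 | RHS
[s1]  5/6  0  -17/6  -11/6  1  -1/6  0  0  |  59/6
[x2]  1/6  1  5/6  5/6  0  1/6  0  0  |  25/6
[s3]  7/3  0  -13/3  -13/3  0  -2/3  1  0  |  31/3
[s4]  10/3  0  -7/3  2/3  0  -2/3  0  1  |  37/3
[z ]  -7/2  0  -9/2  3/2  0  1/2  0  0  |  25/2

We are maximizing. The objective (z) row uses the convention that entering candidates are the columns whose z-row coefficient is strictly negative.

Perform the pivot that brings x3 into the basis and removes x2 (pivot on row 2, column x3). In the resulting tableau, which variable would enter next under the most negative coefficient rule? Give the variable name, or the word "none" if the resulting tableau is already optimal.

Pivot element 5/6. New z-row = old z-row − (-9/2)·(row 2/(5/6)).
Updated z-row coefficients: x1: -13/5, x2: 27/5, x3: 0, x4: 6, s1: 0, s2: 7/5, s3: 0, s4: 0.
The most negative is -13/5 in column x1, so x1 would enter next.

x1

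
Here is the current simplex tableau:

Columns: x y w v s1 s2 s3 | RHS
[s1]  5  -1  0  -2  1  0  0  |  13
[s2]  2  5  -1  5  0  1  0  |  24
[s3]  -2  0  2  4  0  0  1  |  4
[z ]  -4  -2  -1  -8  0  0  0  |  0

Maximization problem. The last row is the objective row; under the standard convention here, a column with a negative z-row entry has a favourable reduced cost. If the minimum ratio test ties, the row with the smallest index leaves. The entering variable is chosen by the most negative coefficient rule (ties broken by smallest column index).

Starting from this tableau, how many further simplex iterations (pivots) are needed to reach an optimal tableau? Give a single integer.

pivot: v in, s3 out → z = 8
pivot: x in, s1 out → z = 38
pivot: y in, s2 out → z = 1930/49
No improving column remains; optimal.

3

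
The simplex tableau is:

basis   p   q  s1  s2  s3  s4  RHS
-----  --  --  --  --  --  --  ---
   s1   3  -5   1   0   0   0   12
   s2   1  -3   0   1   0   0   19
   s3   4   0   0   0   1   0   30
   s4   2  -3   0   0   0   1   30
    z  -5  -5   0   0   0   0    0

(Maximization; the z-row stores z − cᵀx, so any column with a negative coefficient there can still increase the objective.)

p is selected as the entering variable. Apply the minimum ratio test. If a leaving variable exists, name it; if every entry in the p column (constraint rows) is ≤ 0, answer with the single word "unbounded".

s1

Ratios: row 1 (s1): 12/3 = 4; row 2 (s2): 19/1 = 19; row 3 (s3): 30/4 = 15/2; row 4 (s4): 30/2 = 15.
Minimum ratio is in the s1 row, so s1 leaves.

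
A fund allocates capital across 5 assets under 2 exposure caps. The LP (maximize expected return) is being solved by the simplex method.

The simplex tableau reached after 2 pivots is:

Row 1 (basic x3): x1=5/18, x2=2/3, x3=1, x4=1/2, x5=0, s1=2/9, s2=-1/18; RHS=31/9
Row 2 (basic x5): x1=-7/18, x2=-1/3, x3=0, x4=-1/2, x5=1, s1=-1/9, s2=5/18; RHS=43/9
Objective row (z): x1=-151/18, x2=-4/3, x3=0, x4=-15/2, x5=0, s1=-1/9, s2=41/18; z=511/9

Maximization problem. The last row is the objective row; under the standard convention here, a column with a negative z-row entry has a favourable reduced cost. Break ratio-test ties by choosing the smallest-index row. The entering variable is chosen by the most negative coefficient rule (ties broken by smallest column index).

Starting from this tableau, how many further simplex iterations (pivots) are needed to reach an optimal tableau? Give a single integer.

1

pivot: x1 in, x3 out → z = 804/5
No improving column remains; optimal.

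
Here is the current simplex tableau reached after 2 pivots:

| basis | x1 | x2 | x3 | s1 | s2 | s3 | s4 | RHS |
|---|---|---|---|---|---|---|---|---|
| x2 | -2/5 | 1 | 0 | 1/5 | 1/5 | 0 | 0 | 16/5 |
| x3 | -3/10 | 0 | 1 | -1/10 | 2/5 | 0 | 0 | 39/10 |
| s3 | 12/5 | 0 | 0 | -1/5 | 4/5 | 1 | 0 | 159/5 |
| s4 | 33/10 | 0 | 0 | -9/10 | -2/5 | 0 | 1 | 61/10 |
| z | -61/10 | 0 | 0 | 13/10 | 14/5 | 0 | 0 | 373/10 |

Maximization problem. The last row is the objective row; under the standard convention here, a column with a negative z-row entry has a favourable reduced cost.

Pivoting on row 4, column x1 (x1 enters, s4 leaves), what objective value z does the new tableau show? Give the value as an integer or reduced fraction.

Minimum ratio for x1: (61/10)/(33/10) = 61/33.
z changes by −(z-row coeff of x1)·ratio = −(-61/10)·(61/33) = 3721/330.
New z = 373/10 + (3721/330) = 1603/33.

1603/33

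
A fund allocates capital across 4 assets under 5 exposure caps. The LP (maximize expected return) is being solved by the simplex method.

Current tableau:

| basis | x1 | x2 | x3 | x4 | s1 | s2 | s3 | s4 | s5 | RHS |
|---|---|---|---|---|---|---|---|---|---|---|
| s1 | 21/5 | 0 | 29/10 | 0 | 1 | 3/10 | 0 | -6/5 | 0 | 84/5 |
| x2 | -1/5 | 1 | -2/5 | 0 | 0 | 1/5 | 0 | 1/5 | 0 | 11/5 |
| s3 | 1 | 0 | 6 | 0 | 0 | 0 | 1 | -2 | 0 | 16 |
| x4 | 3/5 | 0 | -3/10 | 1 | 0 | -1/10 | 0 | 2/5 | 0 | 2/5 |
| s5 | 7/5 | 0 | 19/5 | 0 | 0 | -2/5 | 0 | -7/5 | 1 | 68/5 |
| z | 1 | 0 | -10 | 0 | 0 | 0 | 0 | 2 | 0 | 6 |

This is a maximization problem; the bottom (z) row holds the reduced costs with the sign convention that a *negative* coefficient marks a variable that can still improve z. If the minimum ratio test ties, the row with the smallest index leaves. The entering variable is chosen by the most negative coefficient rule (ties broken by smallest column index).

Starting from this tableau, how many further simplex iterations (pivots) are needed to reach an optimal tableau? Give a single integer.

3

pivot: x3 in, s3 out → z = 98/3
pivot: s4 in, x4 out → z = 38
pivot: s2 in, x2 out → z = 44
No improving column remains; optimal.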